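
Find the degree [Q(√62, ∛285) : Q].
[Q(√62, ∛285) : Q] = 6

Let L = Q(√62, ∛285). Since Q(√62) ⊂ L and [Q(√62):Q] = 2, the tower law gives 2 | [L:Q]. Likewise Q(∛285) ⊂ L with [Q(∛285):Q] = 3 (because 285 is not a perfect cube), so 3 | [L:Q]. As gcd(2,3) = 1, [L:Q] is divisible by 6. Conversely L is generated over Q by √62 and ∛285, so [L:Q] ≤ 2·3 = 6. Therefore [Q(√62, ∛285) : Q] = 6.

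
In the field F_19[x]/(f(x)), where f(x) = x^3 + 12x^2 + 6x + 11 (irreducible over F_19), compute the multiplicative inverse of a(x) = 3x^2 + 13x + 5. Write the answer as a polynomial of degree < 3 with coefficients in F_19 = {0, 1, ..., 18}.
a(x)^(-1) ≡ 17x^2 + 15x + 18 (mod f(x))

Since f is irreducible over F_19, F_19[x]/(f) is a field and a(x) ≠ 0 has an inverse. Apply the extended Euclidean algorithm to f(x) and a(x) in F_19[x]: f(x) = (13x + 11)·a(x) + (7x + 13);  a(x) = (14x + 3)·(7x + 13) + (4). The last nonzero remainder is the constant 4 = gcd(f, a) in F_19. Back-substituting through the division chain expresses 4 = s(x)·a(x) + t(x)·f(x) with s(x) ≡ 11x^2 + 3x + 15 (mod f), so (11x^2 + 3x + 15)·a(x) ≡ 4 (mod f). Multiplying by 4^(-1) ≡ 5 in F_19 gives a(x)^(-1) ≡ 5·(11x^2 + 3x + 15) ≡ 17x^2 + 15x + 18 (mod f). Check: (3x^2 + 13x + 5)·(17x^2 + 15x + 18) = 13x^4 + 11x^2 + 5x + 14 ≡ 1 (mod x^3 + 12x^2 + 6x + 11).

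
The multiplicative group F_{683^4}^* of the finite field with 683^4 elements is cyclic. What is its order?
|F_{683^4}^*| = 217611987120

F_{683^4} has 683^4 = 217611987121 elements; its multiplicative group consists of all nonzero elements, so |F_{683^4}^*| = 217611987121 - 1 = 217611987120. (It is cyclic since any finite subgroup of the multiplicative group of a field is cyclic.)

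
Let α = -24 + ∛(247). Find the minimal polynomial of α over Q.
m_α(x) = x^3 + 72x^2 + 1728x + 13577

Set β = α + 24 = ∛(247), so β^3 = 247. Then (α + 24)^3 - 247 = 0, i.e. α is a root of g(x) = (x + 24)^3 - 247 = x^3 + 72x^2 + 1728x + 13577. Since g(x) = h(x + 24) where h(x) = x^3 - 247, and h is irreducible over Q (because 247 is not a perfect cube, so h has no rational root, and a monic cubic with no rational root is irreducible), g is also irreducible (irreducibility is preserved under the substitution x → x + 24). Hence m_α(x) = x^3 + 72x^2 + 1728x + 13577.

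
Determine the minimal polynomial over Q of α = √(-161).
m_α(x) = x^2 + 161

α satisfies α^2 + 161 = 0, so x^2 + 161 annihilates α. Since d = -161 is squarefree and ≠ 1, it is not a perfect square in Q, so x^2 + 161 has no rational root and is therefore irreducible over Q (a degree-2 polynomial over a field is irreducible iff it has no root). Hence m_α(x) = x^2 + 161.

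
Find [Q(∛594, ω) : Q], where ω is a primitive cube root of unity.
[Q(∛594, ω) : Q] = 6

[Q(∛594):Q] = 3 (min poly x^3 - 594, irreducible since 594 is not a perfect cube). [Q(ω):Q] = 2 (min poly x^2 + x + 1). Since Q(∛594) ⊂ R and ω ∉ R, we have ω ∉ Q(∛594), so x^2 + x + 1 remains irreducible over Q(∛594) and [Q(∛594, ω) : Q(∛594)] = 2. By the tower law, [Q(∛594, ω) : Q] = 3 · 2 = 6. (In fact Q(∛594, ω) is the splitting field of x^3 - 594 over Q.)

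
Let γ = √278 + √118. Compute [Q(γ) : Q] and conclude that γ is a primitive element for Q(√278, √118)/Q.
[Q(γ) : Q] = 4 (equivalently, Q(γ) = Q(√278, √118))

Obviously Q(γ) ⊆ Q(√278, √118), and [Q(√278, √118):Q] = 4 (since 278, 118 are distinct squarefree integers > 1 with 32804 not a perfect square). To show equality we compute the minimal polynomial of γ. From γ = √278 + √118: γ^2 = 278 + 2√(32804) + 118 = 396 + 2√(32804), so γ^2 - 396 = 2√(32804); squaring, (γ^2 - 396)^2 = 4·32804, i.e. γ^4 - 792γ^2 + 156816 - 131216 = 0, i.e. γ^4 - 792γ^2 + 25600 = 0. So γ is a root of x^4 - 792x^2 + 25600. This polynomial is irreducible over Q: it has no rational root (each ±√278 ± √118 is irrational), and any factorization into two quadratics over Q would force √(32804) ∈ Q (pairing opposite roots) or √278, √118 ∈ Q (other pairings), all impossible. Hence [Q(γ):Q] = 4 = [Q(√278, √118):Q], so Q(γ) = Q(√278, √118).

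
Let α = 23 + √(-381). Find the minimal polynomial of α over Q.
m_α(x) = x^2 - 46x + 910

From α - 23 = √(-381), squaring gives (α - 23)^2 = -381, i.e. α^2 - 46α + 529 = -381, so α^2 - 46α + 910 = 0. The discriminant of x^2 - 46x + 910 is (-46)^2 - 4·(910) = 2116 - 3640 = -1524, and 4·(-381) is not a perfect square in Q since -381 is squarefree and ≠ 1. Hence x^2 - 46x + 910 is irreducible over Q and is the minimal polynomial of α.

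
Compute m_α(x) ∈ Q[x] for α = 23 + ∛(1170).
m_α(x) = x^3 - 69x^2 + 1587x - 13337

Set β = α - 23 = ∛(1170), so β^3 = 1170. Then (α - 23)^3 - 1170 = 0, i.e. α is a root of g(x) = (x - 23)^3 - 1170 = x^3 - 69x^2 + 1587x - 13337. Since g(x) = h(x - 23) where h(x) = x^3 - 1170, and h is irreducible over Q (because 1170 is not a perfect cube, so h has no rational root, and a monic cubic with no rational root is irreducible), g is also irreducible (irreducibility is preserved under the substitution x → x - 23). Hence m_α(x) = x^3 - 69x^2 + 1587x - 13337.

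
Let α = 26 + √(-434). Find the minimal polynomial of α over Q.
m_α(x) = x^2 - 52x + 1110

From α - 26 = √(-434), squaring gives (α - 26)^2 = -434, i.e. α^2 - 52α + 676 = -434, so α^2 - 52α + 1110 = 0. The discriminant of x^2 - 52x + 1110 is (-52)^2 - 4·(1110) = 2704 - 4440 = -1736, and 4·(-434) is not a perfect square in Q since -434 is squarefree and ≠ 1. Hence x^2 - 52x + 1110 is irreducible over Q and is the minimal polynomial of α.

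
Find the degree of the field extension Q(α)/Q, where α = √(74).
[Q(α):Q] = 2

[Q(α):Q] equals the degree of the minimal polynomial of α. Here α^2 = 74 and x^2 - 74 is irreducible (d = 74 is squarefree, ≠ 1, hence not a square), so deg(m_α) = 2. Thus [Q(α):Q] = 2.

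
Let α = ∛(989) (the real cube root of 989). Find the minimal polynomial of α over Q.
m_α(x) = x^3 - 989

α satisfies α^3 = 989, so x^3 - 989 annihilates α. By the rational root test, a rational root p/q (in lowest terms) of x^3 - 989 would satisfy p^3 = 989 q^3, forcing q = 1 and p^3 = 989; but 989 is not a perfect cube, contradiction. A monic cubic over Q with no rational root is irreducible (any nontrivial factorization would include a linear factor). Hence x^3 - 989 is the minimal polynomial of α, and in particular [Q(α):Q] = 3.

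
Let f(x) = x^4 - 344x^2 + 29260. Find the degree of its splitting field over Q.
[K : Q] = 4

Solving the quadratic in x^2: x^2 = (344 ± √(344^2 - 4·29260))/2 = (344 ± √1296)/2 = (344 ± 36)/2, giving x^2 = 190 or x^2 = 154. So f(x) = (x^2 - 190)(x^2 - 154) and the roots of f are ±√190, ±√154. Hence the splitting field is K = Q(√190, √154). Since 190 and 154 are distinct squarefree integers > 1, their product 29260 is not a perfect square, so √154 ∉ Q(√190). By the tower law [K:Q] = [Q(√190,√154):Q(√190)] · [Q(√190):Q] = 2 · 2 = 4.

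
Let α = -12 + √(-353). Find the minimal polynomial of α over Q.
m_α(x) = x^2 + 24x + 497

From α + 12 = √(-353), squaring gives (α + 12)^2 = -353, i.e. α^2 + 24α + 144 = -353, so α^2 + 24α + 497 = 0. The discriminant of x^2 + 24x + 497 is (24)^2 - 4·(497) = 576 - 1988 = -1412, and 4·(-353) is not a perfect square in Q since -353 is squarefree and ≠ 1. Hence x^2 + 24x + 497 is irreducible over Q and is the minimal polynomial of α.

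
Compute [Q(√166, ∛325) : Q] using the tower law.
[Q(√166, ∛325) : Q] = 6

Let L = Q(√166, ∛325). Since Q(√166) ⊂ L and [Q(√166):Q] = 2, the tower law gives 2 | [L:Q]. Likewise Q(∛325) ⊂ L with [Q(∛325):Q] = 3 (because 325 is not a perfect cube), so 3 | [L:Q]. As gcd(2,3) = 1, [L:Q] is divisible by 6. Conversely L is generated over Q by √166 and ∛325, so [L:Q] ≤ 2·3 = 6. Therefore [Q(√166, ∛325) : Q] = 6.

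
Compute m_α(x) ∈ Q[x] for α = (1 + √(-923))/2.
m_α(x) = x^2 - x + 231

From 2α - 1 = √(-923), squaring gives (2α - 1)^2 = -923, i.e. 4α^2 - 4α + 1 = -923, so α^2 - α + (1 + 923)/4 = 0. Since -923 ≡ 1 (mod 4), (1 + 923)/4 = 231 ∈ Z. The polynomial x^2 - x + 231 has discriminant 1 - 4·(231) = -923, which is not a perfect square in Q (d = -923 is squarefree and ≠ 1), so x^2 - x + 231 is irreducible over Q. It is the minimal polynomial of α.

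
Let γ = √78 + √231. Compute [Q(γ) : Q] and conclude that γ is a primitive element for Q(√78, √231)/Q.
[Q(γ) : Q] = 4 (equivalently, Q(γ) = Q(√78, √231))

Obviously Q(γ) ⊆ Q(√78, √231), and [Q(√78, √231):Q] = 4 (since 78, 231 are distinct squarefree integers > 1 with 18018 not a perfect square). To show equality we compute the minimal polynomial of γ. From γ = √78 + √231: γ^2 = 78 + 2√(18018) + 231 = 309 + 2√(18018), so γ^2 - 309 = 2√(18018); squaring, (γ^2 - 309)^2 = 4·18018, i.e. γ^4 - 618γ^2 + 95481 - 72072 = 0, i.e. γ^4 - 618γ^2 + 23409 = 0. So γ is a root of x^4 - 618x^2 + 23409. This polynomial is irreducible over Q: it has no rational root (each ±√78 ± √231 is irrational), and any factorization into two quadratics over Q would force √(18018) ∈ Q (pairing opposite roots) or √78, √231 ∈ Q (other pairings), all impossible. Hence [Q(γ):Q] = 4 = [Q(√78, √231):Q], so Q(γ) = Q(√78, √231).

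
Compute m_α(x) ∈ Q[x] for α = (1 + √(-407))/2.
m_α(x) = x^2 - x + 102

From 2α - 1 = √(-407), squaring gives (2α - 1)^2 = -407, i.e. 4α^2 - 4α + 1 = -407, so α^2 - α + (1 + 407)/4 = 0. Since -407 ≡ 1 (mod 4), (1 + 407)/4 = 102 ∈ Z. The polynomial x^2 - x + 102 has discriminant 1 - 4·(102) = -407, which is not a perfect square in Q (d = -407 is squarefree and ≠ 1), so x^2 - x + 102 is irreducible over Q. It is the minimal polynomial of α.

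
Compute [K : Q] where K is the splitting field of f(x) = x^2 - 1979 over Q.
[K : Q] = 2

f(x) = x^2 - 1979 factors as (x - √1979)(x + √1979). The splitting field is K = Q(√1979). Since 1979 is squarefree and > 1, it is not a perfect square, so x^2 - 1979 is irreducible over Q and [Q(√1979) : Q] = 2. Hence [K : Q] = 2.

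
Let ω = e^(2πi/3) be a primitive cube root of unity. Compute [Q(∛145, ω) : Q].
[Q(∛145, ω) : Q] = 6

[Q(∛145):Q] = 3 (min poly x^3 - 145, irreducible since 145 is not a perfect cube). [Q(ω):Q] = 2 (min poly x^2 + x + 1). Since Q(∛145) ⊂ R and ω ∉ R, we have ω ∉ Q(∛145), so x^2 + x + 1 remains irreducible over Q(∛145) and [Q(∛145, ω) : Q(∛145)] = 2. By the tower law, [Q(∛145, ω) : Q] = 3 · 2 = 6. (In fact Q(∛145, ω) is the splitting field of x^3 - 145 over Q.)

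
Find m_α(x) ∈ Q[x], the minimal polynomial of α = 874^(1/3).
m_α(x) = x^3 - 874

α satisfies α^3 = 874, so x^3 - 874 annihilates α. By the rational root test, a rational root p/q (in lowest terms) of x^3 - 874 would satisfy p^3 = 874 q^3, forcing q = 1 and p^3 = 874; but 874 is not a perfect cube, contradiction. A monic cubic over Q with no rational root is irreducible (any nontrivial factorization would include a linear factor). Hence x^3 - 874 is the minimal polynomial of α, and in particular [Q(α):Q] = 3.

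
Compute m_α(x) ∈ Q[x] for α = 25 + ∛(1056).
m_α(x) = x^3 - 75x^2 + 1875x - 16681

Set β = α - 25 = ∛(1056), so β^3 = 1056. Then (α - 25)^3 - 1056 = 0, i.e. α is a root of g(x) = (x - 25)^3 - 1056 = x^3 - 75x^2 + 1875x - 16681. Since g(x) = h(x - 25) where h(x) = x^3 - 1056, and h is irreducible over Q (because 1056 is not a perfect cube, so h has no rational root, and a monic cubic with no rational root is irreducible), g is also irreducible (irreducibility is preserved under the substitution x → x - 25). Hence m_α(x) = x^3 - 75x^2 + 1875x - 16681.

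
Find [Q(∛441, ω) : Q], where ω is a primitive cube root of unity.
[Q(∛441, ω) : Q] = 6

[Q(∛441):Q] = 3 (min poly x^3 - 441, irreducible since 441 is not a perfect cube). [Q(ω):Q] = 2 (min poly x^2 + x + 1). Since Q(∛441) ⊂ R and ω ∉ R, we have ω ∉ Q(∛441), so x^2 + x + 1 remains irreducible over Q(∛441) and [Q(∛441, ω) : Q(∛441)] = 2. By the tower law, [Q(∛441, ω) : Q] = 3 · 2 = 6. (In fact Q(∛441, ω) is the splitting field of x^3 - 441 over Q.)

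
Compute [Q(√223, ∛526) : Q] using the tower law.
[Q(√223, ∛526) : Q] = 6

Let L = Q(√223, ∛526). Since Q(√223) ⊂ L and [Q(√223):Q] = 2, the tower law gives 2 | [L:Q]. Likewise Q(∛526) ⊂ L with [Q(∛526):Q] = 3 (because 526 is not a perfect cube), so 3 | [L:Q]. As gcd(2,3) = 1, [L:Q] is divisible by 6. Conversely L is generated over Q by √223 and ∛526, so [L:Q] ≤ 2·3 = 6. Therefore [Q(√223, ∛526) : Q] = 6.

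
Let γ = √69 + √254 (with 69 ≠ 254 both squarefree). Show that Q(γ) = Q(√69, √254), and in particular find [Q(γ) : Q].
[Q(γ) : Q] = 4 (equivalently, Q(γ) = Q(√69, √254))

Obviously Q(γ) ⊆ Q(√69, √254), and [Q(√69, √254):Q] = 4 (since 69, 254 are distinct squarefree integers > 1 with 17526 not a perfect square). To show equality we compute the minimal polynomial of γ. From γ = √69 + √254: γ^2 = 69 + 2√(17526) + 254 = 323 + 2√(17526), so γ^2 - 323 = 2√(17526); squaring, (γ^2 - 323)^2 = 4·17526, i.e. γ^4 - 646γ^2 + 104329 - 70104 = 0, i.e. γ^4 - 646γ^2 + 34225 = 0. So γ is a root of x^4 - 646x^2 + 34225. This polynomial is irreducible over Q: it has no rational root (each ±√69 ± √254 is irrational), and any factorization into two quadratics over Q would force √(17526) ∈ Q (pairing opposite roots) or √69, √254 ∈ Q (other pairings), all impossible. Hence [Q(γ):Q] = 4 = [Q(√69, √254):Q], so Q(γ) = Q(√69, √254).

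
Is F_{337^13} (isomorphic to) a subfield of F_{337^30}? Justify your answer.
No: F_{337^13} is not a subfield of F_{337^30}

F_{p^m} embeds in F_{p^n} iff m | n. Here 13 ∤ 30 (since 30 = 2·13 + 4 with remainder 4 ≠ 0), so F_{337^13} is not a subfield of F_{337^30}. Equivalently: if it were, the tower law would give 13 = [F_{337^13}:F_337] dividing [F_{337^30}:F_337] = 30, contradiction.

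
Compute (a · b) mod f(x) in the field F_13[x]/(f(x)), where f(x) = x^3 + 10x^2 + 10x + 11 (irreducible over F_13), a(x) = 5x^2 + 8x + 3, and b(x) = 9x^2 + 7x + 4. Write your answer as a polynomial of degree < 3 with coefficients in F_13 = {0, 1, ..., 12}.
a · b ≡ 2x^2 + 11x + 2 (mod f(x))

Multiply in F_13[x]: a(x)·b(x) = (5x^2 + 8x + 3)·(9x^2 + 7x + 4) = 6x^4 + 3x^3 + 12x^2 + x + 12. This has degree ≥ 3, so divide by f(x) over F_13: 6x^4 + 3x^3 + 12x^2 + x + 12 = (6x + 8)·(x^3 + 10x^2 + 10x + 11) + (2x^2 + 11x + 2). Hence a·b ≡ 2x^2 + 11x + 2 (mod f). (F_13[x]/(f) is a field with 13^3 = 2197 elements since f is irreducible of degree 3.)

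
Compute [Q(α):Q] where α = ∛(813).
[Q(α):Q] = 3

The minimal polynomial of α is x^3 - 813, irreducible over Q since 813 is not a perfect cube (so x^3 - 813 has no rational root). Hence [Q(α):Q] = deg(m_α) = 3.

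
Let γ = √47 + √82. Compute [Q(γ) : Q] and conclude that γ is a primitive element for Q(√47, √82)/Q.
[Q(γ) : Q] = 4 (equivalently, Q(γ) = Q(√47, √82))

Obviously Q(γ) ⊆ Q(√47, √82), and [Q(√47, √82):Q] = 4 (since 47, 82 are distinct squarefree integers > 1 with 3854 not a perfect square). To show equality we compute the minimal polynomial of γ. From γ = √47 + √82: γ^2 = 47 + 2√(3854) + 82 = 129 + 2√(3854), so γ^2 - 129 = 2√(3854); squaring, (γ^2 - 129)^2 = 4·3854, i.e. γ^4 - 258γ^2 + 16641 - 15416 = 0, i.e. γ^4 - 258γ^2 + 1225 = 0. So γ is a root of x^4 - 258x^2 + 1225. This polynomial is irreducible over Q: it has no rational root (each ±√47 ± √82 is irrational), and any factorization into two quadratics over Q would force √(3854) ∈ Q (pairing opposite roots) or √47, √82 ∈ Q (other pairings), all impossible. Hence [Q(γ):Q] = 4 = [Q(√47, √82):Q], so Q(γ) = Q(√47, √82).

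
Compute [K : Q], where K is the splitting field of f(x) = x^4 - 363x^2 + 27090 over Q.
[K : Q] = 4

Solving the quadratic in x^2: x^2 = (363 ± √(363^2 - 4·27090))/2 = (363 ± √23409)/2 = (363 ± 153)/2, giving x^2 = 258 or x^2 = 105. So f(x) = (x^2 - 258)(x^2 - 105) and the roots of f are ±√258, ±√105. Hence the splitting field is K = Q(√258, √105). Since 258 and 105 are distinct squarefree integers > 1, their product 27090 is not a perfect square, so √105 ∉ Q(√258). By the tower law [K:Q] = [Q(√258,√105):Q(√258)] · [Q(√258):Q] = 2 · 2 = 4.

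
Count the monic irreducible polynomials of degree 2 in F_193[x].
There are 18528 monic irreducible polynomials of degree 2 over F_193

Each element of F_{193^2} that lies in no proper subfield is a root of exactly one monic irreducible of degree 2 over F_193, and each such polynomial has 2 distinct roots in F_{193^2}. By Möbius inversion the count is N_193(2) = (1/2) Σ_{d|2} μ(2/d) · 193^d = (1/2)(μ(2)·193^1 + μ(1)·193^2) = 37056/2 = 18528.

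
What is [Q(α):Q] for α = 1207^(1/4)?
[Q(α):Q] = 4

α is a root of x^4 - 1207. By Eisenstein's criterion at the prime p = 17 (which divides the constant term 1207 but p^2 = 289 does not, since 1207 is squarefree), x^4 - 1207 is irreducible over Q. Hence [Q(α):Q] = 4.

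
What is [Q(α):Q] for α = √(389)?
[Q(α):Q] = 2

[Q(α):Q] equals the degree of the minimal polynomial of α. Here α^2 = 389 and x^2 - 389 is irreducible (d = 389 is squarefree, ≠ 1, hence not a square), so deg(m_α) = 2. Thus [Q(α):Q] = 2.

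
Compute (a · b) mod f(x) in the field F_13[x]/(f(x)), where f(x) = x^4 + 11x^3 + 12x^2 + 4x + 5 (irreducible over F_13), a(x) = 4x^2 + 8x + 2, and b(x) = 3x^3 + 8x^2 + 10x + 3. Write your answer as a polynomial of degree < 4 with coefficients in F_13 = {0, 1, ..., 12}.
a · b ≡ 9x^3 + 10x^2 + 2x + 9 (mod f(x))

Multiply in F_13[x]: a(x)·b(x) = (4x^2 + 8x + 2)·(3x^3 + 8x^2 + 10x + 3) = 12x^5 + 4x^4 + 6x^3 + 4x^2 + 5x + 6. This has degree ≥ 4, so divide by f(x) over F_13: 12x^5 + 4x^4 + 6x^3 + 4x^2 + 5x + 6 = (12x + 2)·(x^4 + 11x^3 + 12x^2 + 4x + 5) + (9x^3 + 10x^2 + 2x + 9). Hence a·b ≡ 9x^3 + 10x^2 + 2x + 9 (mod f). (F_13[x]/(f) is a field with 13^4 = 28561 elements since f is irreducible of degree 4.)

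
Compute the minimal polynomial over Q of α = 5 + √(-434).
m_α(x) = x^2 - 10x + 459

From α - 5 = √(-434), squaring gives (α - 5)^2 = -434, i.e. α^2 - 10α + 25 = -434, so α^2 - 10α + 459 = 0. The discriminant of x^2 - 10x + 459 is (-10)^2 - 4·(459) = 100 - 1836 = -1736, and 4·(-434) is not a perfect square in Q since -434 is squarefree and ≠ 1. Hence x^2 - 10x + 459 is irreducible over Q and is the minimal polynomial of α.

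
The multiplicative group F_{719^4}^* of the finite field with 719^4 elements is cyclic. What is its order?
|F_{719^4}^*| = 267248675520

F_{719^4} has 719^4 = 267248675521 elements; its multiplicative group consists of all nonzero elements, so |F_{719^4}^*| = 267248675521 - 1 = 267248675520. (It is cyclic since any finite subgroup of the multiplicative group of a field is cyclic.)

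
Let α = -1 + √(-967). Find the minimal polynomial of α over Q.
m_α(x) = x^2 + 2x + 968

From α + 1 = √(-967), squaring gives (α + 1)^2 = -967, i.e. α^2 + 2α + 1 = -967, so α^2 + 2α + 968 = 0. The discriminant of x^2 + 2x + 968 is (2)^2 - 4·(968) = 4 - 3872 = -3868, and 4·(-967) is not a perfect square in Q since -967 is squarefree and ≠ 1. Hence x^2 + 2x + 968 is irreducible over Q and is the minimal polynomial of α.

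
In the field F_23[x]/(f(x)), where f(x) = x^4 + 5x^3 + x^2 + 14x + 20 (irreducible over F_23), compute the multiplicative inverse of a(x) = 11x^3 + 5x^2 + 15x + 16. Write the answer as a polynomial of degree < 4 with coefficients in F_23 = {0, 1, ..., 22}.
a(x)^(-1) ≡ 9x^3 + 16x^2 + 4x + 5 (mod f(x))

Since f is irreducible over F_23, F_23[x]/(f) is a field and a(x) ≠ 0 has an inverse. Apply the extended Euclidean algorithm to f(x) and a(x) in F_23[x]: f(x) = (21x + 16)·a(x) + (20x^2 + 13x + 17);  a(x) = (4x + 8)·(20x^2 + 13x + 17) + (4x + 18);  (20x^2 + 13x + 17) = (5x + 21)·(4x + 18) + (7). The last nonzero remainder is the constant 7 = gcd(f, a) in F_23. Back-substituting through the division chain expresses 7 = s(x)·a(x) + t(x)·f(x) with s(x) ≡ 17x^3 + 20x^2 + 5x + 12 (mod f), so (17x^3 + 20x^2 + 5x + 12)·a(x) ≡ 7 (mod f). Multiplying by 7^(-1) ≡ 10 in F_23 gives a(x)^(-1) ≡ 10·(17x^3 + 20x^2 + 5x + 12) ≡ 9x^3 + 16x^2 + 4x + 5 (mod f). Check: (11x^3 + 5x^2 + 15x + 16)·(9x^3 + 16x^2 + 4x + 5) = 7x^6 + 14x^5 + 6x^4 + 22x^3 + 19x^2 + x + 11 ≡ 1 (mod x^4 + 5x^3 + x^2 + 14x + 20).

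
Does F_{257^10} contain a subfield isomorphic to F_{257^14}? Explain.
No: F_{257^14} is not a subfield of F_{257^10}

F_{p^m} embeds in F_{p^n} iff m | n. Here 14 ∤ 10 (since 10 = 0·14 + 10 with remainder 10 ≠ 0), so F_{257^14} is not a subfield of F_{257^10}. Equivalently: if it were, the tower law would give 14 = [F_{257^14}:F_257] dividing [F_{257^10}:F_257] = 10, contradiction.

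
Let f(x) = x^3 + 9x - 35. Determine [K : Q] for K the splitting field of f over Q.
[K : Q] = 6

By the rational root test, any rational root of the monic integer polynomial f(x) = x^3 + 9x - 35 must be an integer dividing the constant term -35, i.e. one of ±{1, 5, 7, 35}. Evaluating: f(1) = -25, f(-1) = -45, f(5) = 135, f(-5) = -205, f(7) = 371, f(-7) = -441, f(35) = 43155, f(-35) = -43225; none is 0, so f has no rational root and is therefore irreducible over Q (a cubic with no linear factor over a field is irreducible). For an irreducible cubic, the Galois group is A_3 or S_3 according as the discriminant disc(f) = -4a^3 - 27b^2 = -4·(9)^3 - 27·(-35)^2 = -35991 is or is not a square in Q. Here disc(f) = -35991 is not a perfect square in Q, so the Galois group of f over Q is not contained in A_3 and must be all of S_3. The splitting field has degree |S_3| = 6 over Q, so [K : Q] = 6.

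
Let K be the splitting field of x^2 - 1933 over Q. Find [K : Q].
[K : Q] = 2

f(x) = x^2 - 1933 factors as (x - √1933)(x + √1933). The splitting field is K = Q(√1933). Since 1933 is squarefree and > 1, it is not a perfect square, so x^2 - 1933 is irreducible over Q and [Q(√1933) : Q] = 2. Hence [K : Q] = 2.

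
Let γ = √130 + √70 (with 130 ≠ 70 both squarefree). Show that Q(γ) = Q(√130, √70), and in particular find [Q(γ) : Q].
[Q(γ) : Q] = 4 (equivalently, Q(γ) = Q(√130, √70))

Obviously Q(γ) ⊆ Q(√130, √70), and [Q(√130, √70):Q] = 4 (since 130, 70 are distinct squarefree integers > 1 with 9100 not a perfect square). To show equality we compute the minimal polynomial of γ. From γ = √130 + √70: γ^2 = 130 + 2√(9100) + 70 = 200 + 2√(9100), so γ^2 - 200 = 2√(9100); squaring, (γ^2 - 200)^2 = 4·9100, i.e. γ^4 - 400γ^2 + 40000 - 36400 = 0, i.e. γ^4 - 400γ^2 + 3600 = 0. So γ is a root of x^4 - 400x^2 + 3600. This polynomial is irreducible over Q: it has no rational root (each ±√130 ± √70 is irrational), and any factorization into two quadratics over Q would force √(9100) ∈ Q (pairing opposite roots) or √130, √70 ∈ Q (other pairings), all impossible. Hence [Q(γ):Q] = 4 = [Q(√130, √70):Q], so Q(γ) = Q(√130, √70).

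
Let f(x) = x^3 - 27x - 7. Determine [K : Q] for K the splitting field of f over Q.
[K : Q] = 6

By the rational root test, any rational root of the monic integer polynomial f(x) = x^3 - 27x - 7 must be an integer dividing the constant term -7, i.e. one of ±{1, 7}. Evaluating: f(1) = -33, f(-1) = 19, f(7) = 147, f(-7) = -161; none is 0, so f has no rational root and is therefore irreducible over Q (a cubic with no linear factor over a field is irreducible). For an irreducible cubic, the Galois group is A_3 or S_3 according as the discriminant disc(f) = -4a^3 - 27b^2 = -4·(-27)^3 - 27·(-7)^2 = 77409 is or is not a square in Q. Here disc(f) = 77409 is not a perfect square in Q, so the Galois group of f over Q is not contained in A_3 and must be all of S_3. The splitting field has degree |S_3| = 6 over Q, so [K : Q] = 6.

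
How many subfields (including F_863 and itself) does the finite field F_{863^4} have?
F_{863^4} has 3 subfields

The subfields of F_{p^n} are exactly the fields F_{p^d} for d | n (each is the fixed field of the unique index-d subgroup of Gal(F_{p^n}/F_p) ≅ Z/nZ). The divisors of n = 4 are {1, 2, 4}, giving 3 subfields: F_{863^1}, F_{863^2}, F_{863^4}.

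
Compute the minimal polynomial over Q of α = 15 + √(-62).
m_α(x) = x^2 - 30x + 287

From α - 15 = √(-62), squaring gives (α - 15)^2 = -62, i.e. α^2 - 30α + 225 = -62, so α^2 - 30α + 287 = 0. The discriminant of x^2 - 30x + 287 is (-30)^2 - 4·(287) = 900 - 1148 = -248, and 4·(-62) is not a perfect square in Q since -62 is squarefree and ≠ 1. Hence x^2 - 30x + 287 is irreducible over Q and is the minimal polynomial of α.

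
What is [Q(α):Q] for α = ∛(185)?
[Q(α):Q] = 3

The minimal polynomial of α is x^3 - 185, irreducible over Q since 185 is not a perfect cube (so x^3 - 185 has no rational root). Hence [Q(α):Q] = deg(m_α) = 3.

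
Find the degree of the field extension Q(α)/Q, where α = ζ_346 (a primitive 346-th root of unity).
[Q(α):Q] = 172

The minimal polynomial of ζ_346 over Q is the 346-th cyclotomic polynomial Φ_346(x), which is irreducible over Q and has degree φ(346) = 172. Hence [Q(α):Q] = φ(346) = 172.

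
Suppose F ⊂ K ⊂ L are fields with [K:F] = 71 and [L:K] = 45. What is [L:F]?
[L:F] = 3195

The tower law says that for any tower of field extensions F ⊂ K ⊂ L with finite degrees, [L:F] = [L:K] · [K:F]. Here this gives [L:F] = 45 · 71 = 3195.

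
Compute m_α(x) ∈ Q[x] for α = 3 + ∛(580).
m_α(x) = x^3 - 9x^2 + 27x - 607

Set β = α - 3 = ∛(580), so β^3 = 580. Then (α - 3)^3 - 580 = 0, i.e. α is a root of g(x) = (x - 3)^3 - 580 = x^3 - 9x^2 + 27x - 607. Since g(x) = h(x - 3) where h(x) = x^3 - 580, and h is irreducible over Q (because 580 is not a perfect cube, so h has no rational root, and a monic cubic with no rational root is irreducible), g is also irreducible (irreducibility is preserved under the substitution x → x - 3). Hence m_α(x) = x^3 - 9x^2 + 27x - 607.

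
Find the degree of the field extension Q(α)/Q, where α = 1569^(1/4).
[Q(α):Q] = 4

α is a root of x^4 - 1569. By Eisenstein's criterion at the prime p = 3 (which divides the constant term 1569 but p^2 = 9 does not, since 1569 is squarefree), x^4 - 1569 is irreducible over Q. Hence [Q(α):Q] = 4.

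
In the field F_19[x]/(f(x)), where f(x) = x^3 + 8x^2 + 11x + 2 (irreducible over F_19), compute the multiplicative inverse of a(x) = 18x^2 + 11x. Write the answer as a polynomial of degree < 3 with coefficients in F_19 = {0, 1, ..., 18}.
a(x)^(-1) ≡ 11x^2 + 10x + 7 (mod f(x))

Since f is irreducible over F_19, F_19[x]/(f) is a field and a(x) ≠ 0 has an inverse. Apply the extended Euclidean algorithm to f(x) and a(x) in F_19[x]: f(x) = (18x)·a(x) + (11x + 2);  a(x) = (12x + 4)·(11x + 2) + (11). The last nonzero remainder is the constant 11 = gcd(f, a) in F_19. Back-substituting through the division chain expresses 11 = s(x)·a(x) + t(x)·f(x) with s(x) ≡ 7x^2 + 15x + 1 (mod f), so (7x^2 + 15x + 1)·a(x) ≡ 11 (mod f). Multiplying by 11^(-1) ≡ 7 in F_19 gives a(x)^(-1) ≡ 7·(7x^2 + 15x + 1) ≡ 11x^2 + 10x + 7 (mod f). Check: (18x^2 + 11x)·(11x^2 + 10x + 7) = 8x^4 + 16x^3 + 8x^2 + x ≡ 1 (mod x^3 + 8x^2 + 11x + 2).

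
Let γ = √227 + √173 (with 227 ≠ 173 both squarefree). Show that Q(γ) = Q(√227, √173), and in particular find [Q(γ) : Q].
[Q(γ) : Q] = 4 (equivalently, Q(γ) = Q(√227, √173))

Obviously Q(γ) ⊆ Q(√227, √173), and [Q(√227, √173):Q] = 4 (since 227, 173 are distinct squarefree integers > 1 with 39271 not a perfect square). To show equality we compute the minimal polynomial of γ. From γ = √227 + √173: γ^2 = 227 + 2√(39271) + 173 = 400 + 2√(39271), so γ^2 - 400 = 2√(39271); squaring, (γ^2 - 400)^2 = 4·39271, i.e. γ^4 - 800γ^2 + 160000 - 157084 = 0, i.e. γ^4 - 800γ^2 + 2916 = 0. So γ is a root of x^4 - 800x^2 + 2916. This polynomial is irreducible over Q: it has no rational root (each ±√227 ± √173 is irrational), and any factorization into two quadratics over Q would force √(39271) ∈ Q (pairing opposite roots) or √227, √173 ∈ Q (other pairings), all impossible. Hence [Q(γ):Q] = 4 = [Q(√227, √173):Q], so Q(γ) = Q(√227, √173).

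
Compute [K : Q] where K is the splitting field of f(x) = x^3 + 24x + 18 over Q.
[K : Q] = 6

By the rational root test, any rational root of the monic integer polynomial f(x) = x^3 + 24x + 18 must be an integer dividing the constant term 18, i.e. one of ±{1, 2, 3, 6, 9, 18}. Evaluating: f(1) = 43, f(-1) = -7, f(2) = 74, f(-2) = -38, f(3) = 117, f(-3) = -81, f(6) = 378, f(-6) = -342, f(9) = 963, f(-9) = -927, f(18) = 6282, f(-18) = -6246; none is 0, so f has no rational root and is therefore irreducible over Q (a cubic with no linear factor over a field is irreducible). For an irreducible cubic, the Galois group is A_3 or S_3 according as the discriminant disc(f) = -4a^3 - 27b^2 = -4·(24)^3 - 27·(18)^2 = -64044 is or is not a square in Q. Here disc(f) = -64044 is not a perfect square in Q, so the Galois group of f over Q is not contained in A_3 and must be all of S_3. The splitting field has degree |S_3| = 6 over Q, so [K : Q] = 6.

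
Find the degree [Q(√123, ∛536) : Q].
[Q(√123, ∛536) : Q] = 6

Let L = Q(√123, ∛536). Since Q(√123) ⊂ L and [Q(√123):Q] = 2, the tower law gives 2 | [L:Q]. Likewise Q(∛536) ⊂ L with [Q(∛536):Q] = 3 (because 536 is not a perfect cube), so 3 | [L:Q]. As gcd(2,3) = 1, [L:Q] is divisible by 6. Conversely L is generated over Q by √123 and ∛536, so [L:Q] ≤ 2·3 = 6. Therefore [Q(√123, ∛536) : Q] = 6.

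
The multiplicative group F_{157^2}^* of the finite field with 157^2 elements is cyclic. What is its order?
|F_{157^2}^*| = 24648

F_{157^2} has 157^2 = 24649 elements; its multiplicative group consists of all nonzero elements, so |F_{157^2}^*| = 24649 - 1 = 24648. (It is cyclic since any finite subgroup of the multiplicative group of a field is cyclic.)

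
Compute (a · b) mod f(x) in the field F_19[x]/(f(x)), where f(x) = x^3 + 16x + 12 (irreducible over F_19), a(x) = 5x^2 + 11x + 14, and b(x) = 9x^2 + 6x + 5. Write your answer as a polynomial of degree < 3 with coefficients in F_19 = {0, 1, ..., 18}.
a · b ≡ 10x^2 + 5x + 4 (mod f(x))

Multiply in F_19[x]: a(x)·b(x) = (5x^2 + 11x + 14)·(9x^2 + 6x + 5) = 7x^4 + 15x^3 + 8x^2 + 6x + 13. This has degree ≥ 3, so divide by f(x) over F_19: 7x^4 + 15x^3 + 8x^2 + 6x + 13 = (7x + 15)·(x^3 + 16x + 12) + (10x^2 + 5x + 4). Hence a·b ≡ 10x^2 + 5x + 4 (mod f). (F_19[x]/(f) is a field with 19^3 = 6859 elements since f is irreducible of degree 3.)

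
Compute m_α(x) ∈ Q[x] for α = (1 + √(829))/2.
m_α(x) = x^2 - x - 207

From 2α - 1 = √(829), squaring gives (2α - 1)^2 = 829, i.e. 4α^2 - 4α + 1 = 829, so α^2 - α + (1 - 829)/4 = 0. Since 829 ≡ 1 (mod 4), (1 - 829)/4 = -207 ∈ Z. The polynomial x^2 - x - 207 has discriminant 1 - 4·(-207) = 829, which is not a perfect square in Q (d = 829 is squarefree and ≠ 1), so x^2 - x - 207 is irreducible over Q. It is the minimal polynomial of α.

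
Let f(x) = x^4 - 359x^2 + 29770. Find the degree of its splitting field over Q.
[K : Q] = 4

Solving the quadratic in x^2: x^2 = (359 ± √(359^2 - 4·29770))/2 = (359 ± √9801)/2 = (359 ± 99)/2, giving x^2 = 130 or x^2 = 229. So f(x) = (x^2 - 130)(x^2 - 229) and the roots of f are ±√130, ±√229. Hence the splitting field is K = Q(√130, √229). Since 130 and 229 are distinct squarefree integers > 1, their product 29770 is not a perfect square, so √229 ∉ Q(√130). By the tower law [K:Q] = [Q(√130,√229):Q(√130)] · [Q(√130):Q] = 2 · 2 = 4.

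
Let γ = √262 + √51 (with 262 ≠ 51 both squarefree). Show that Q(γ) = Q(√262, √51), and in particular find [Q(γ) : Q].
[Q(γ) : Q] = 4 (equivalently, Q(γ) = Q(√262, √51))

Obviously Q(γ) ⊆ Q(√262, √51), and [Q(√262, √51):Q] = 4 (since 262, 51 are distinct squarefree integers > 1 with 13362 not a perfect square). To show equality we compute the minimal polynomial of γ. From γ = √262 + √51: γ^2 = 262 + 2√(13362) + 51 = 313 + 2√(13362), so γ^2 - 313 = 2√(13362); squaring, (γ^2 - 313)^2 = 4·13362, i.e. γ^4 - 626γ^2 + 97969 - 53448 = 0, i.e. γ^4 - 626γ^2 + 44521 = 0. So γ is a root of x^4 - 626x^2 + 44521. This polynomial is irreducible over Q: it has no rational root (each ±√262 ± √51 is irrational), and any factorization into two quadratics over Q would force √(13362) ∈ Q (pairing opposite roots) or √262, √51 ∈ Q (other pairings), all impossible. Hence [Q(γ):Q] = 4 = [Q(√262, √51):Q], so Q(γ) = Q(√262, √51).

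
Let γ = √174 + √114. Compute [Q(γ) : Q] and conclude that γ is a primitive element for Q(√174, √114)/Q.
[Q(γ) : Q] = 4 (equivalently, Q(γ) = Q(√174, √114))

Obviously Q(γ) ⊆ Q(√174, √114), and [Q(√174, √114):Q] = 4 (since 174, 114 are distinct squarefree integers > 1 with 19836 not a perfect square). To show equality we compute the minimal polynomial of γ. From γ = √174 + √114: γ^2 = 174 + 2√(19836) + 114 = 288 + 2√(19836), so γ^2 - 288 = 2√(19836); squaring, (γ^2 - 288)^2 = 4·19836, i.e. γ^4 - 576γ^2 + 82944 - 79344 = 0, i.e. γ^4 - 576γ^2 + 3600 = 0. So γ is a root of x^4 - 576x^2 + 3600. This polynomial is irreducible over Q: it has no rational root (each ±√174 ± √114 is irrational), and any factorization into two quadratics over Q would force √(19836) ∈ Q (pairing opposite roots) or √174, √114 ∈ Q (other pairings), all impossible. Hence [Q(γ):Q] = 4 = [Q(√174, √114):Q], so Q(γ) = Q(√174, √114).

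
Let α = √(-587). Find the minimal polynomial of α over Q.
m_α(x) = x^2 + 587

α satisfies α^2 + 587 = 0, so x^2 + 587 annihilates α. Since d = -587 is squarefree and ≠ 1, it is not a perfect square in Q, so x^2 + 587 has no rational root and is therefore irreducible over Q (a degree-2 polynomial over a field is irreducible iff it has no root). Hence m_α(x) = x^2 + 587.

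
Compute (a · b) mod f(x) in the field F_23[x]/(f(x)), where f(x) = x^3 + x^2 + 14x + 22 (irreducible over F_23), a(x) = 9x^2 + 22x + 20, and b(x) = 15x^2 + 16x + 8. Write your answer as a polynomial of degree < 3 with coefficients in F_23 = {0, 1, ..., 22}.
a · b ≡ 13x^2 + 2x + 16 (mod f(x))

Multiply in F_23[x]: a(x)·b(x) = (9x^2 + 22x + 20)·(15x^2 + 16x + 8) = 20x^4 + 14x^3 + 11x^2 + 13x + 22. This has degree ≥ 3, so divide by f(x) over F_23: 20x^4 + 14x^3 + 11x^2 + 13x + 22 = (20x + 17)·(x^3 + x^2 + 14x + 22) + (13x^2 + 2x + 16). Hence a·b ≡ 13x^2 + 2x + 16 (mod f). (F_23[x]/(f) is a field with 23^3 = 12167 elements since f is irreducible of degree 3.)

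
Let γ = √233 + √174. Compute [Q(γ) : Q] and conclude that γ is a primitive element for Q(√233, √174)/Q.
[Q(γ) : Q] = 4 (equivalently, Q(γ) = Q(√233, √174))

Obviously Q(γ) ⊆ Q(√233, √174), and [Q(√233, √174):Q] = 4 (since 233, 174 are distinct squarefree integers > 1 with 40542 not a perfect square). To show equality we compute the minimal polynomial of γ. From γ = √233 + √174: γ^2 = 233 + 2√(40542) + 174 = 407 + 2√(40542), so γ^2 - 407 = 2√(40542); squaring, (γ^2 - 407)^2 = 4·40542, i.e. γ^4 - 814γ^2 + 165649 - 162168 = 0, i.e. γ^4 - 814γ^2 + 3481 = 0. So γ is a root of x^4 - 814x^2 + 3481. This polynomial is irreducible over Q: it has no rational root (each ±√233 ± √174 is irrational), and any factorization into two quadratics over Q would force √(40542) ∈ Q (pairing opposite roots) or √233, √174 ∈ Q (other pairings), all impossible. Hence [Q(γ):Q] = 4 = [Q(√233, √174):Q], so Q(γ) = Q(√233, √174).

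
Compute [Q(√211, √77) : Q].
[Q(√211, √77) : Q] = 4

[Q(√211):Q] = 2 (min poly x^2 - 211, irreducible since 211 is squarefree > 1). For the top step, suppose √77 ∈ Q(√211), say √77 = c + d√211 with c, d ∈ Q. Squaring: 77 = c^2 + 211d^2 + 2cd√211. Since √211 ∉ Q this forces 2cd = 0. If d = 0 then √77 = c ∈ Q, contradicting 77 squarefree > 1. If c = 0 then 77 = 211d^2, so 211·77 = (211d)^2 is a perfect square in Q — but 211·77 = 16247 is not a perfect square (since 211 and 77 are distinct squarefree integers). Contradiction. Hence √77 ∉ Q(√211), so x^2 - 77 stays irreducible over Q(√211) and [Q(√211, √77) : Q(√211)] = 2. By the tower law, [Q(√211, √77) : Q] = 2 · 2 = 4.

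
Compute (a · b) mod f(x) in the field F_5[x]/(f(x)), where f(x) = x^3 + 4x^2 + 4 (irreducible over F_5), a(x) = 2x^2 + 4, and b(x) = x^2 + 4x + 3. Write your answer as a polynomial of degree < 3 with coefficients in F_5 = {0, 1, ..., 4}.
a · b ≡ 3x + 2 (mod f(x))

Multiply in F_5[x]: a(x)·b(x) = (2x^2 + 4)·(x^2 + 4x + 3) = 2x^4 + 3x^3 + x + 2. This has degree ≥ 3, so divide by f(x) over F_5: 2x^4 + 3x^3 + x + 2 = (2x)·(x^3 + 4x^2 + 4) + (3x + 2). Hence a·b ≡ 3x + 2 (mod f). (F_5[x]/(f) is a field with 5^3 = 125 elements since f is irreducible of degree 3.)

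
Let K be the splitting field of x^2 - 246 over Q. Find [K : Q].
[K : Q] = 2

f(x) = x^2 - 246 factors as (x - √246)(x + √246). The splitting field is K = Q(√246). Since 246 is squarefree and > 1, it is not a perfect square, so x^2 - 246 is irreducible over Q and [Q(√246) : Q] = 2. Hence [K : Q] = 2.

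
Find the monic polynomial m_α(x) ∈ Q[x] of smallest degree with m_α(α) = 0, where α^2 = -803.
m_α(x) = x^2 + 803

α satisfies α^2 + 803 = 0, so x^2 + 803 annihilates α. Since d = -803 is squarefree and ≠ 1, it is not a perfect square in Q, so x^2 + 803 has no rational root and is therefore irreducible over Q (a degree-2 polynomial over a field is irreducible iff it has no root). Hence m_α(x) = x^2 + 803.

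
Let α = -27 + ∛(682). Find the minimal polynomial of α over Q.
m_α(x) = x^3 + 81x^2 + 2187x + 19001

Set β = α + 27 = ∛(682), so β^3 = 682. Then (α + 27)^3 - 682 = 0, i.e. α is a root of g(x) = (x + 27)^3 - 682 = x^3 + 81x^2 + 2187x + 19001. Since g(x) = h(x + 27) where h(x) = x^3 - 682, and h is irreducible over Q (because 682 is not a perfect cube, so h has no rational root, and a monic cubic with no rational root is irreducible), g is also irreducible (irreducibility is preserved under the substitution x → x + 27). Hence m_α(x) = x^3 + 81x^2 + 2187x + 19001.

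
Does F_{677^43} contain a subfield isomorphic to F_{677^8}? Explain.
No: F_{677^8} is not a subfield of F_{677^43}

F_{p^m} embeds in F_{p^n} iff m | n. Here 8 ∤ 43 (since 43 = 5·8 + 3 with remainder 3 ≠ 0), so F_{677^8} is not a subfield of F_{677^43}. Equivalently: if it were, the tower law would give 8 = [F_{677^8}:F_677] dividing [F_{677^43}:F_677] = 43, contradiction.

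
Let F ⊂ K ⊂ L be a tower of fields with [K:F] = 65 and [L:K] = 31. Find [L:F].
[L:F] = 2015

The tower law says that for any tower of field extensions F ⊂ K ⊂ L with finite degrees, [L:F] = [L:K] · [K:F]. Here this gives [L:F] = 31 · 65 = 2015.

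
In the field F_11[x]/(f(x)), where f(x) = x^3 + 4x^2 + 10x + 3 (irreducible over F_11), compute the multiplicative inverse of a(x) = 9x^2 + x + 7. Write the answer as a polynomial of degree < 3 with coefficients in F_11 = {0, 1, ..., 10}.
a(x)^(-1) ≡ 2x^2 + 3x + 10 (mod f(x))

Since f is irreducible over F_11, F_11[x]/(f) is a field and a(x) ≠ 0 has an inverse. Apply the extended Euclidean algorithm to f(x) and a(x) in F_11[x]: f(x) = (5x + 6)·a(x) + (2x + 5);  a(x) = (10x + 3)·(2x + 5) + (3). The last nonzero remainder is the constant 3 = gcd(f, a) in F_11. Back-substituting through the division chain expresses 3 = s(x)·a(x) + t(x)·f(x) with s(x) ≡ 6x^2 + 9x + 8 (mod f), so (6x^2 + 9x + 8)·a(x) ≡ 3 (mod f). Multiplying by 3^(-1) ≡ 4 in F_11 gives a(x)^(-1) ≡ 4·(6x^2 + 9x + 8) ≡ 2x^2 + 3x + 10 (mod f). Check: (9x^2 + x + 7)·(2x^2 + 3x + 10) = 7x^4 + 7x^3 + 8x^2 + 9x + 4 ≡ 1 (mod x^3 + 4x^2 + 10x + 3).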